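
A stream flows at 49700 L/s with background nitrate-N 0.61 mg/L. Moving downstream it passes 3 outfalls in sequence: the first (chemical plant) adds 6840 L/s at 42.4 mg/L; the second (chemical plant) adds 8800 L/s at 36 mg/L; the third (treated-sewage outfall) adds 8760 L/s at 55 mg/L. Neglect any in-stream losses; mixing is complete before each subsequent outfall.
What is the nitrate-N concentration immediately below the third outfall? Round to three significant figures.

After outfall 1: Q = 49700 + 6840 = 56540 L/s; C = (49700·0.6100 + 6840·42.40)/56540 = 5.666 mg/L.
After outfall 2: Q = 56540 + 8800 = 65340 L/s; C = (56540·5.666 + 8800·36.00)/65340 = 9.751 mg/L.
After outfall 3: Q = 65340 + 8760 = 74100 L/s; C = (65340·9.751 + 8760·55.00)/74100 = 15.10 mg/L.

15.1 mg/L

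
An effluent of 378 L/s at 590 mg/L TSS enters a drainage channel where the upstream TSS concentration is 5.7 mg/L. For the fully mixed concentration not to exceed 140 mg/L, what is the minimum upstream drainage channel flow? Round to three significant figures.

1270 L/s

Set C_mix = 140: (Q·5.700 + 378.0·590.0) / (Q + 378.0) = 140
→ Q = 378.0·(590.0 − 140)/(140 − 5.700) = 1267 L/s.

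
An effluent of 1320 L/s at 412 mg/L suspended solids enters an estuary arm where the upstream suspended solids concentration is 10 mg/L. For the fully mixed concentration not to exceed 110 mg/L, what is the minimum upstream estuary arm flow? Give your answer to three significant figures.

Set C_mix = 110: (Q·10.00 + 1320·412.0) / (Q + 1320) = 110
→ Q = 1320·(412.0 − 110)/(110 − 10.00) = 3986 L/s.

3990 L/s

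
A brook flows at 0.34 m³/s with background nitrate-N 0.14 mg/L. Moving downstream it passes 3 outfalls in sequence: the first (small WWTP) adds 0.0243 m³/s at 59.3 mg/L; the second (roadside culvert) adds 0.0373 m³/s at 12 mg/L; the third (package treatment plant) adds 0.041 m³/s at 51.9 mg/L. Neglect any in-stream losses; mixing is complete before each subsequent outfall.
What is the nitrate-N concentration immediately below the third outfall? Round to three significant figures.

9.18 mg/L

Outfall 1: combined Q = 0.3643 m³/s; C = (0.3400·0.1400 + 0.02430·59.30)/0.3643 = 4.086 mg/L.
Outfall 2: combined Q = 0.4016 m³/s; C = (0.3643·4.086 + 0.03730·12.00)/0.4016 = 4.821 mg/L.
Outfall 3: combined Q = 0.4426 m³/s; C = (0.4016·4.821 + 0.04100·51.90)/0.4426 = 9.182 mg/L.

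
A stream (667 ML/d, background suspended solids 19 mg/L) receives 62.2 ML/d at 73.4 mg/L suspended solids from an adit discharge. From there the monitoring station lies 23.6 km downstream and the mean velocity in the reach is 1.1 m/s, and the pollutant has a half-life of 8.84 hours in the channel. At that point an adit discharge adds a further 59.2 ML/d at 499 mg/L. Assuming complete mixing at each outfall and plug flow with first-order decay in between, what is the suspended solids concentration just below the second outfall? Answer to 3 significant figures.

Mixed concentration C = ΣQC/ΣQ = (667.0·19.00 + 62.20·73.40) / 729.2 = 17240/729.2 = 23.64 mg/L; combined flow 729.2 ML/d.
Travel time t = 23.6·1000 / 1.1 = 21450 s = 5.960 h.
Half-life 8.84 h → k = ln 2 / 8.84 = 0.07841 h⁻¹ = 1.882 d⁻¹.
First-order decay: C = 23.64·exp(−k·t) = 23.64·0.6267 = 14.82 mg/L.
At the second outfall, C = (729.2·14.82 + 59.20·499.0) / (729.2 + 59.20) = 51.17 mg/L.

51.2 mg/L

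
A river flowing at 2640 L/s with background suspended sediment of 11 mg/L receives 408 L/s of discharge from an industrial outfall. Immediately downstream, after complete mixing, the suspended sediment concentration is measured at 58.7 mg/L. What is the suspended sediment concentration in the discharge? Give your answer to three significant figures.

Mass balance: 2640·11.00 + 408.0·Cₑ = 3048·58.70
→ Cₑ = (3048·58.70 − 2640·11.00) / 408.0 = 367.3 mg/L.

367 mg/L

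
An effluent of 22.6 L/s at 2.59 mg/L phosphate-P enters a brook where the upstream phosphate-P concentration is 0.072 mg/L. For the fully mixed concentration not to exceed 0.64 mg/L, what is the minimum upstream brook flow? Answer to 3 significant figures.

77.6 L/s

Set C_mix = 0.64: (Q·0.07200 + 22.60·2.590) / (Q + 22.60) = 0.64
→ Q = 22.60·(2.590 − 0.64)/(0.64 − 0.07200) = 77.59 L/s.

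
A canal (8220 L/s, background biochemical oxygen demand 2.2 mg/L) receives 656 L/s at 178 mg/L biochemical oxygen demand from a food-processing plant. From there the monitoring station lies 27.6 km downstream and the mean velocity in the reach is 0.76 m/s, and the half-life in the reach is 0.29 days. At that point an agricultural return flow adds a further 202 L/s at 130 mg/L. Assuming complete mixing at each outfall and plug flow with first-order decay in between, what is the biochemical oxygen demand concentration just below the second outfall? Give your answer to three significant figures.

Flow-weighted average: C = (8220·2.200 + 656.0·178.0) / 8876 = 134900/8876 = 15.19 mg/L; combined flow 8876 L/s.
Travel time t = 27.6·1000 / 0.76 = 36320 s = 10.09 h.
Half-life 0.29 d → k = ln 2 / 0.29 = 2.390 d⁻¹.
Applying C = C₀e^(−kt): 15.19 × 0.3662 = 5.563 mg/L.
At the second outfall, C = (8876·5.563 + 202.0·130.0) / (8876 + 202.0) = 8.332 mg/L.

8.33 mg/L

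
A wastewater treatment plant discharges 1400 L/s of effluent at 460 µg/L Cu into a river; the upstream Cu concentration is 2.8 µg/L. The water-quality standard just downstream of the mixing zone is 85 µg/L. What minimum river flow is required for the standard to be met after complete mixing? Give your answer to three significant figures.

6390 L/s

Set C_mix = 85: (Q·2.800 + 1400·460.0) / (Q + 1400) = 85
→ Q = 1400·(460.0 − 85)/(85 − 2.800) = 6387 L/s.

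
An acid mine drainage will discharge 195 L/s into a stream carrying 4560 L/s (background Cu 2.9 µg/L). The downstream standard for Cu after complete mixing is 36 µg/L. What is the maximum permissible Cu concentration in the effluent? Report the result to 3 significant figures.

At the limit, (Qr·Cr + Qe·Cₑ)/(Qr + Qe) = 36:
Cₑ = (4755·36 − 4560·2.900) / 195.0 = 810.0 µg/L.

810 µg/L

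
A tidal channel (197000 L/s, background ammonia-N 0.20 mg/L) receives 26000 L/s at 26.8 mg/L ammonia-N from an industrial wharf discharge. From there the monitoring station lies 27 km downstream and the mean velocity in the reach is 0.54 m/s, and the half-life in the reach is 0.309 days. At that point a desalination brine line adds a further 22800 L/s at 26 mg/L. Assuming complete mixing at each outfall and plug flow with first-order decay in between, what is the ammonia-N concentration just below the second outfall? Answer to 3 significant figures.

3.23 mg/L

Conservation of mass: C = (197000·0.2000 + 26000·26.80) / 223000 = 736200/223000 = 3.301 mg/L; combined flow 223000 L/s.
Travel time t = 27·1000 / 0.54 = 50000 s = 13.89 h.
Half-life 0.309 d → k = ln 2 / 0.309 = 2.243 d⁻¹.
Applying C = C₀e^(−kt): 3.301 × 0.2730 = 0.9014 mg/L.
Second outfall: C = (223000·0.9014 + 22800·26.00)/245800 = 3.229 mg/L.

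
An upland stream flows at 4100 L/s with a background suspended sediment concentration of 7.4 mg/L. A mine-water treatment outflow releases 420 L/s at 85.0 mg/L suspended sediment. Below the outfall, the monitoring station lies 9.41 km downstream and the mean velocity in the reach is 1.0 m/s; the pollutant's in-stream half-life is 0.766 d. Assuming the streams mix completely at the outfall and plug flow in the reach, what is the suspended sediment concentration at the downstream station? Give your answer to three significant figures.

13.2 mg/L

Mass balance: C = (4100·7.400 + 420.0·85.00) / 4520 = 66040/4520 = 14.61 mg/L.
Travel time t = 9.41·1000 / 1.0 = 9410 s = 2.614 h.
Half-life 0.766 d → k = ln 2 / 0.766 = 0.9049 d⁻¹.
Decay over the reach: 14.61·exp(−kt) = 14.61·0.9061 = 13.24 mg/L.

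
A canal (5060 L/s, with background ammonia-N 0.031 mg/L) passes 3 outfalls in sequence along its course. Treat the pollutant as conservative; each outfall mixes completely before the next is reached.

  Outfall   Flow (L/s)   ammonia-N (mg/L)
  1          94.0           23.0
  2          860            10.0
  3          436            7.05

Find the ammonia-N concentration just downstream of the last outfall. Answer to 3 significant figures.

Outfall 1: combined Q = 5154 L/s; C = (5060·0.03100 + 94.00·23.00)/5154 = 0.4499 mg/L.
Outfall 2: combined Q = 6014 L/s; C = (5154·0.4499 + 860.0·10.00)/6014 = 1.816 mg/L.
Outfall 3: combined Q = 6450 L/s; C = (6014·1.816 + 436.0·7.050)/6450 = 2.169 mg/L.

2.17 mg/L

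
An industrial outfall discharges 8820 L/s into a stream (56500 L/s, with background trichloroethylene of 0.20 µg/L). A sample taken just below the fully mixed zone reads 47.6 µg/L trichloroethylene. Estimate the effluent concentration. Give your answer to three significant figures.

Mass balance: 56500·0.2000 + 8820·Cₑ = 65320·47.60
→ Cₑ = (65320·47.60 − 56500·0.2000) / 8820 = 351.2 µg/L.

351 µg/L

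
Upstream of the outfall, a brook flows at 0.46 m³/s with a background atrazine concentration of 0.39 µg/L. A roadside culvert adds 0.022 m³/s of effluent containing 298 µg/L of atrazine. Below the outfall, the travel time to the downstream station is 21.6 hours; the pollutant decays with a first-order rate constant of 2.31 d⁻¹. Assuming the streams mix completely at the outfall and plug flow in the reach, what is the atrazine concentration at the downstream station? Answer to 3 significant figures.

After mixing, C = (0.4600·0.3900 + 0.02200·298.0) / 0.4820 = 6.735/0.4820 = 13.97 µg/L.
After decay, C = 13.97 × e^(−kt) = 13.97 × 0.1251 = 1.748 µg/L.

1.75 µg/L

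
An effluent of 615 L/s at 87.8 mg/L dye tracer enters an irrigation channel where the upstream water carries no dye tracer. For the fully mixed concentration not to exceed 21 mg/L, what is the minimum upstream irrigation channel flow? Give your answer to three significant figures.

Set C_mix = 21: (Q·0 + 615.0·87.80) / (Q + 615.0) = 21
→ Q = 615.0·(87.80 − 21)/(21 − 0) = 1956 L/s.

1960 L/s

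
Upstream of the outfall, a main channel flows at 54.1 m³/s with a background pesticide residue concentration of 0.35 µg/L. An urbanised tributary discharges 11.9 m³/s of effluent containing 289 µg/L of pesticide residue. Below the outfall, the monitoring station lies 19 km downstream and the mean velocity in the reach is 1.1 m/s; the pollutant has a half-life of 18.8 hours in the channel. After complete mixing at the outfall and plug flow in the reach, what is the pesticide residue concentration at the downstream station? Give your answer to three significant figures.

43.9 µg/L

Mixed concentration C = ΣQC/ΣQ = (54.10·0.3500 + 11.90·289.0) / 66.00 = 3458/66.00 = 52.39 µg/L.
Travel time t = 19·1000 / 1.1 = 17270 s = 4.798 h.
Half-life 18.8 h → k = ln 2 / 18.8 = 0.03687 h⁻¹ = 0.8849 d⁻¹.
First-order decay: C = 52.39·exp(−k·t) = 52.39·0.8379 = 43.90 µg/L.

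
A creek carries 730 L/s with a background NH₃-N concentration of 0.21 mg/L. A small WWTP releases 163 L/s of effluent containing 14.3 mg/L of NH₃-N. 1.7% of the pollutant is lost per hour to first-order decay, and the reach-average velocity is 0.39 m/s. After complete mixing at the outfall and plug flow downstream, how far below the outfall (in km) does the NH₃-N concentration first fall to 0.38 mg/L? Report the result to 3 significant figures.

163 km

Conservation of mass: C = (730.0·0.2100 + 163.0·14.30) / 893.0 = 2484/893.0 = 2.782 mg/L.
1.7%/h lost → k = −ln(1 − 0.017) = 0.01715 h⁻¹.
Set 2.782·exp(−k·t) = 0.38 → t = ln(2.782/0.38)/k = 418000 s = 116.1 h.
Distance = v·t = 0.39·418000 = 163000 m = 163.0 km.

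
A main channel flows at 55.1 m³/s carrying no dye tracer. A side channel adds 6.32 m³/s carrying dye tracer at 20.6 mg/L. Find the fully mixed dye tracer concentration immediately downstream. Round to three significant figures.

Mass balance: C = (55.10·0 + 6.320·20.60) / 61.42 = 130.2/61.42 = 2.120 mg/L.

2.12 mg/L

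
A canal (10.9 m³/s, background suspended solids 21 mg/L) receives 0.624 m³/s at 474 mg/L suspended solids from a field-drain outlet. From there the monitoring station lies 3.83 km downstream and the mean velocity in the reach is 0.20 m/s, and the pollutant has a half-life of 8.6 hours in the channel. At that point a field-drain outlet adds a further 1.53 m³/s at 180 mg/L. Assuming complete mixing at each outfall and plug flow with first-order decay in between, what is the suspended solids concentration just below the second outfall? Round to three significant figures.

47.3 mg/L

Mixed concentration C = ΣQC/ΣQ = (10.90·21.00 + 0.6240·474.0) / 11.52 = 524.7/11.52 = 45.53 mg/L; combined flow 11.52 m³/s.
Travel time t = 3.83·1000 / 0.20 = 19150 s = 5.319 h.
Half-life 8.6 h → k = ln 2 / 8.6 = 0.08060 h⁻¹ = 1.934 d⁻¹.
After decay, C = 45.53 × e^(−kt) = 45.53 × 0.6513 = 29.65 mg/L.
Second outfall: C = (11.52·29.65 + 1.530·180.0)/13.05 = 47.28 mg/L.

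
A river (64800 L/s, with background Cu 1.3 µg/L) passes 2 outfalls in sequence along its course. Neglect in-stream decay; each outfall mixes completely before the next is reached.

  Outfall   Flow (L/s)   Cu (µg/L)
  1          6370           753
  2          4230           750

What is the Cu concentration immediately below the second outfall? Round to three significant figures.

Below outfall 1: Q → 71170 L/s, C = (64800·1.300 + 6370·753.0)/71170 = 68.58 µg/L.
Below outfall 2: Q → 75400 L/s, C = (71170·68.58 + 4230·750.0)/75400 = 106.8 µg/L.

107 µg/L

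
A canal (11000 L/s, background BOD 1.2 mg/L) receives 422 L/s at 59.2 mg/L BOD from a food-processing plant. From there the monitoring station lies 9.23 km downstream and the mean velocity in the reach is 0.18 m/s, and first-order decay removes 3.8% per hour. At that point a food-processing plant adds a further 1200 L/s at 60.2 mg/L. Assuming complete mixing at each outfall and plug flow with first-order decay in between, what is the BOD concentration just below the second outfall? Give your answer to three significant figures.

Mass balance: C = (11000·1.200 + 422.0·59.20) / 11420 = 38180/11420 = 3.343 mg/L; combined flow 11420 L/s.
Travel time t = 9.23·1000 / 0.18 = 51280 s = 14.24 h.
3.8%/h lost → k = −ln(1 − 0.038) = 0.03874 h⁻¹.
Decay over the reach: 3.343·exp(−kt) = 3.343·0.5759 = 1.925 mg/L.
Second outfall: C = (11420·1.925 + 1200·60.20)/12620 = 7.465 mg/L.

7.47 mg/L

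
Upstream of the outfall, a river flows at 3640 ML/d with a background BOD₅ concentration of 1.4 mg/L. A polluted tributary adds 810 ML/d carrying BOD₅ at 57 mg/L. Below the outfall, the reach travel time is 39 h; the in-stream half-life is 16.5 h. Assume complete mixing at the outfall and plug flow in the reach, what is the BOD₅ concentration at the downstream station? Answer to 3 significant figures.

Mass balance: C = (3640·1.400 + 810.0·57.00) / 4450 = 51270/4450 = 11.52 mg/L.
Half-life 16.5 h → k = ln 2 / 16.5 = 0.04201 h⁻¹ = 1.008 d⁻¹.
After decay, C = 11.52 × e^(−kt) = 11.52 × 0.1943 = 2.238 mg/L.

2.24 mg/L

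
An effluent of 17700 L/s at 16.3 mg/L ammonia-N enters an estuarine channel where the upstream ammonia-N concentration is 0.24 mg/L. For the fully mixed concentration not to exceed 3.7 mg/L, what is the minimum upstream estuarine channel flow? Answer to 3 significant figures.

Set C_mix = 3.7: (Q·0.2400 + 17700·16.30) / (Q + 17700) = 3.7
→ Q = 17700·(16.30 − 3.7)/(3.7 − 0.2400) = 64460 L/s.

64500 L/s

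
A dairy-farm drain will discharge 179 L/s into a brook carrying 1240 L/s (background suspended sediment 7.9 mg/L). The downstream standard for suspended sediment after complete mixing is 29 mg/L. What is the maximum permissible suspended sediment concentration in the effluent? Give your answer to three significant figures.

At the limit, (Qr·Cr + Qe·Cₑ)/(Qr + Qe) = 29:
Cₑ = (1419·29 − 1240·7.900) / 179.0 = 175.2 mg/L.

175 mg/L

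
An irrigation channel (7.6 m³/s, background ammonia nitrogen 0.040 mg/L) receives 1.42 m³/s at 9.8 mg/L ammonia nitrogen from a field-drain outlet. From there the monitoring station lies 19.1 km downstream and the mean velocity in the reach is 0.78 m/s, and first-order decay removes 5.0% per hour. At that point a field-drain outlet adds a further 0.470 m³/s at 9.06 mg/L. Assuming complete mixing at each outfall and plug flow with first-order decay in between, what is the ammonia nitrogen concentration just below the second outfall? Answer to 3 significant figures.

Flow-weighted average: C = (7.600·0.04000 + 1.420·9.800) / 9.020 = 14.22/9.020 = 1.576 mg/L; combined flow 9.020 m³/s.
Travel time t = 19.1·1000 / 0.78 = 24490 s = 6.802 h.
5.0%/h lost → k = −ln(1 − 0.05) = 0.05129 h⁻¹.
Decay over the reach: 1.576·exp(−kt) = 1.576·0.7055 = 1.112 mg/L.
At the second outfall, C = (9.020·1.112 + 0.4700·9.060) / (9.020 + 0.4700) = 1.506 mg/L.

1.51 mg/L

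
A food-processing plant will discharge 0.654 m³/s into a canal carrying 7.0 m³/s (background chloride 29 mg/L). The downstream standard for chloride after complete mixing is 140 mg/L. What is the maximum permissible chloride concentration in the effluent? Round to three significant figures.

At the limit, (Qr·Cr + Qe·Cₑ)/(Qr + Qe) = 140:
Cₑ = (7.654·140 − 7.000·29.00) / 0.6540 = 1328 mg/L.

1330 mg/L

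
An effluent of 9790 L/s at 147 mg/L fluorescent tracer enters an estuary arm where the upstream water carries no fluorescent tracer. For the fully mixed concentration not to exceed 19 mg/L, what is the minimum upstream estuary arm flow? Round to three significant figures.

Set C_mix = 19: (Q·0 + 9790·147.0) / (Q + 9790) = 19
→ Q = 9790·(147.0 − 19)/(19 − 0) = 65950 L/s.

66000 L/s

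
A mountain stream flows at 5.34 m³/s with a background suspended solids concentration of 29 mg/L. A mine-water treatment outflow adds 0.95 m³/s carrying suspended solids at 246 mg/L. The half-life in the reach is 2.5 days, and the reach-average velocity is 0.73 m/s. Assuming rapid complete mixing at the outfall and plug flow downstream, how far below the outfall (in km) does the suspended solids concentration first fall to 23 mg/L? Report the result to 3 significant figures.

225 km

Mass balance: C = (5.340·29.00 + 0.9500·246.0) / 6.290 = 388.6/6.290 = 61.77 mg/L.
Half-life 2.5 d → k = ln 2 / 2.5 = 0.2773 d⁻¹.
Set 61.77·exp(−k·t) = 23 → t = ln(61.77/23)/k = 307900 s = 85.52 h.
Distance = v·t = 0.73·307900 = 224800 m = 224.8 km.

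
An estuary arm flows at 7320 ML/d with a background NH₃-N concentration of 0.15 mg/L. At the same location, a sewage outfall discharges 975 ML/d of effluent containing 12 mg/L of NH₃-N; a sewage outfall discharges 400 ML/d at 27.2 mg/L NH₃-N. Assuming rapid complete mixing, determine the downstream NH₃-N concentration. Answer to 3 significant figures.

After mixing, C = (7320·0.1500 + 975.0·12.00 + 400.0·27.20) / 8695 = 23680/8695 = 2.723 mg/L.

2.72 mg/L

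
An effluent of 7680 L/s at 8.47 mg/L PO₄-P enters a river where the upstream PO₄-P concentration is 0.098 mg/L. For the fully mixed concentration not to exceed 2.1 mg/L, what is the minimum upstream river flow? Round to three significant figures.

Set C_mix = 2.1: (Q·0.09800 + 7680·8.470) / (Q + 7680) = 2.1
→ Q = 7680·(8.470 − 2.1)/(2.1 − 0.09800) = 24440 L/s.

24400 L/s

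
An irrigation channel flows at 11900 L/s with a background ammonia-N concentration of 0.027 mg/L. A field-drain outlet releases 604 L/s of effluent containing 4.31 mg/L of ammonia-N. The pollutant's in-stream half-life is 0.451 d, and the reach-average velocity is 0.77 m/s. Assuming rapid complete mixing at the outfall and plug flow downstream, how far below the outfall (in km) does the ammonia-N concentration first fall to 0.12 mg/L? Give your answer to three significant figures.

28.9 km

Mass balance: C = (11900·0.02700 + 604.0·4.310) / 12500 = 2925/12500 = 0.2339 mg/L.
Half-life 0.451 d → k = ln 2 / 0.451 = 1.537 d⁻¹.
Set 0.2339·exp(−k·t) = 0.12 → t = ln(0.2339/0.12)/k = 37520 s = 10.42 h.
Distance = v·t = 0.77·37520 = 28890 m = 28.89 km.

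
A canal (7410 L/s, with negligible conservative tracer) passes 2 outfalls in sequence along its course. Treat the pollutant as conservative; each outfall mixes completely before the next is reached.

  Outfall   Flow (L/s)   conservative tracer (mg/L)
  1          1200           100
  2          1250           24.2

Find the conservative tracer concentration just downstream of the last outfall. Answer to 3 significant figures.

Outfall 1: combined Q = 8610 L/s; C = (7410·0 + 1200·100.0)/8610 = 13.94 mg/L.
Outfall 2: combined Q = 9860 L/s; C = (8610·13.94 + 1250·24.20)/9860 = 15.24 mg/L.

15.2 mg/L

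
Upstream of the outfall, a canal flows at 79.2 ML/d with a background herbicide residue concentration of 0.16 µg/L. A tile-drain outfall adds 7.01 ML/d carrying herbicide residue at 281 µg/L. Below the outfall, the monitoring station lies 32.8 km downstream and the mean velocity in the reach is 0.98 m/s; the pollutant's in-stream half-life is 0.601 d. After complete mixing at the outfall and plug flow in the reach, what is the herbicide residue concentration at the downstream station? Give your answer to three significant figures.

Mass balance: C = (79.20·0.1600 + 7.010·281.0) / 86.21 = 1982/86.21 = 23.00 µg/L.
Travel time t = 32.8·1000 / 0.98 = 33470 s = 9.297 h.
Half-life 0.601 d → k = ln 2 / 0.601 = 1.153 d⁻¹.
Applying C = C₀e^(−kt): 23.00 × 0.6397 = 14.71 µg/L.

14.7 µg/L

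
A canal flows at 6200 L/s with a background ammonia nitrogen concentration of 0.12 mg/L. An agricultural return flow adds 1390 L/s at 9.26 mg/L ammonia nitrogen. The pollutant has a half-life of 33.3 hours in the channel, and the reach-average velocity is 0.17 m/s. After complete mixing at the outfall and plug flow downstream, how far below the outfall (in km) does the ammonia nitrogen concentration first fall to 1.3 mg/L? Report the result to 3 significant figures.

9.47 km

After mixing, C = (6200·0.1200 + 1390·9.260) / 7590 = 13620/7590 = 1.794 mg/L.
Half-life 33.3 h → k = ln 2 / 33.3 = 0.02082 h⁻¹ = 0.4996 d⁻¹.
Set 1.794·exp(−k·t) = 1.3 → t = ln(1.794/1.3)/k = 55690 s = 15.47 h.
Distance = v·t = 0.17·55690 = 9467 m = 9.467 km.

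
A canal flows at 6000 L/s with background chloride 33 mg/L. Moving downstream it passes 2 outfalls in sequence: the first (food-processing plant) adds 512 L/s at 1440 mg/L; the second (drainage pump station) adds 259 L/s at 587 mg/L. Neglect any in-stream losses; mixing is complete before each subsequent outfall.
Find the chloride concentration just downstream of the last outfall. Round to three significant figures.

161 mg/L

After outfall 1: Q = 6000 + 512.0 = 6512 L/s; C = (6000·33.00 + 512.0·1440)/6512 = 143.6 mg/L.
After outfall 2: Q = 6512 + 259.0 = 6771 L/s; C = (6512·143.6 + 259.0·587.0)/6771 = 160.6 mg/L.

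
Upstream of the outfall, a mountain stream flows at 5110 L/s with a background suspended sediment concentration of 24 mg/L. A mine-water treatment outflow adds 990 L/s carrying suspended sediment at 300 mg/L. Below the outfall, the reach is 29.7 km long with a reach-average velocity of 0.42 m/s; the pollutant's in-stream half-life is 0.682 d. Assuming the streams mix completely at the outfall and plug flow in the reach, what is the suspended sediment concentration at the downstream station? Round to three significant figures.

Mass balance: C = (5110·24.00 + 990.0·300.0) / 6100 = 419600/6100 = 68.79 mg/L.
Travel time t = 29.7·1000 / 0.42 = 70710 s = 19.64 h.
Half-life 0.682 d → k = ln 2 / 0.682 = 1.016 d⁻¹.
After decay, C = 68.79 × e^(−kt) = 68.79 × 0.4353 = 29.94 mg/L.

29.9 mg/L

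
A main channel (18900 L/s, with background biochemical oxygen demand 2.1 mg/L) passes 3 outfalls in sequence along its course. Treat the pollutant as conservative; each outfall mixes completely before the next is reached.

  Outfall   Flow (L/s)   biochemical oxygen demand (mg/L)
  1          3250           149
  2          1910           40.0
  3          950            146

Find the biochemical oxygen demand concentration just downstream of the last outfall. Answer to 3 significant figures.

After outfall 1: Q = 18900 + 3250 = 22150 L/s; C = (18900·2.100 + 3250·149.0)/22150 = 23.65 mg/L.
After outfall 2: Q = 22150 + 1910 = 24060 L/s; C = (22150·23.65 + 1910·40.00)/24060 = 24.95 mg/L.
After outfall 3: Q = 24060 + 950.0 = 25010 L/s; C = (24060·24.95 + 950.0·146.0)/25010 = 29.55 mg/L.

29.5 mg/L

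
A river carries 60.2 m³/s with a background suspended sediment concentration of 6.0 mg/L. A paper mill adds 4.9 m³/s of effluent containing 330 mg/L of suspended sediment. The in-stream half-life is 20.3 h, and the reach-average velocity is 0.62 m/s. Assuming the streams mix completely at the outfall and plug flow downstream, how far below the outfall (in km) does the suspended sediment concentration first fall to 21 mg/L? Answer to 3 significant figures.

24.2 km

Mixed concentration C = ΣQC/ΣQ = (60.20·6.000 + 4.900·330.0) / 65.10 = 1978/65.10 = 30.39 mg/L.
Half-life 20.3 h → k = ln 2 / 20.3 = 0.03415 h⁻¹ = 0.8195 d⁻¹.
Set 30.39·exp(−k·t) = 21 → t = ln(30.39/21)/k = 38960 s = 10.82 h.
Distance = v·t = 0.62·38960 = 24150 m = 24.15 km.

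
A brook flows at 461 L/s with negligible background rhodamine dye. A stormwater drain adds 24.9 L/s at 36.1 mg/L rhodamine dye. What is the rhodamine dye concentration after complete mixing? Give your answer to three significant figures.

1.85 mg/L

Mixed concentration C = ΣQC/ΣQ = (461.0·0 + 24.90·36.10) / 485.9 = 898.9/485.9 = 1.850 mg/L.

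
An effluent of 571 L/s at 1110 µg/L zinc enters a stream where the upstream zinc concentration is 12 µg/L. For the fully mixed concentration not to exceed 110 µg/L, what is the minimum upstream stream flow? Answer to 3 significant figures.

Set C_mix = 110: (Q·12.00 + 571.0·1110) / (Q + 571.0) = 110
→ Q = 571.0·(1110 − 110)/(110 − 12.00) = 5827 L/s.

5830 L/s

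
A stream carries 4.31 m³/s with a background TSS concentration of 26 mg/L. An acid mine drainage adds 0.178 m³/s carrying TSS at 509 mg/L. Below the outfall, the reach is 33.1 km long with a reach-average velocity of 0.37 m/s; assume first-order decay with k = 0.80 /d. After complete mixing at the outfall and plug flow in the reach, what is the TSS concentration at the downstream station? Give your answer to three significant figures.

After mixing, C = (4.310·26.00 + 0.1780·509.0) / 4.488 = 202.7/4.488 = 45.16 mg/L.
Travel time t = 33.1·1000 / 0.37 = 89460 s = 24.85 h.
Applying C = C₀e^(−kt): 45.16 × 0.4368 = 19.72 mg/L.

19.7 mg/L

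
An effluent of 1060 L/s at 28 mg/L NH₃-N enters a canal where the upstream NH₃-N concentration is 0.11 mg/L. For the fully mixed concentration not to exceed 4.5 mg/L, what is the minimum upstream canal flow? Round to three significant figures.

5670 L/s

Set C_mix = 4.5: (Q·0.1100 + 1060·28.00) / (Q + 1060) = 4.5
→ Q = 1060·(28.00 − 4.5)/(4.5 − 0.1100) = 5674 L/s.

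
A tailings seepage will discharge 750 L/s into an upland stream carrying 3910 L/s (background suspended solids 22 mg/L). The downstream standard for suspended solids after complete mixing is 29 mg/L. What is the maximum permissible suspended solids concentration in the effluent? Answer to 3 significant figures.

At the limit, (Qr·Cr + Qe·Cₑ)/(Qr + Qe) = 29:
Cₑ = (4660·29 − 3910·22.00) / 750.0 = 65.49 mg/L.

65.5 mg/L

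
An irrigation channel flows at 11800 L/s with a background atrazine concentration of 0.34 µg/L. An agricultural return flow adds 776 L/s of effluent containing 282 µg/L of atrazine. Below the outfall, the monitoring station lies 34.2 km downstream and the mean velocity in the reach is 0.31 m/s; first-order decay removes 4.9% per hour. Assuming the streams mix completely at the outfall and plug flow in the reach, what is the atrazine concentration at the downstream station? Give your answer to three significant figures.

3.80 µg/L

Conservation of mass: C = (11800·0.3400 + 776.0·282.0) / 12580 = 222800/12580 = 17.72 µg/L.
Travel time t = 34.2·1000 / 0.31 = 110300 s = 30.65 h.
4.9%/h lost → k = −ln(1 − 0.049) = 0.05024 h⁻¹.
After decay, C = 17.72 × e^(−kt) = 17.72 × 0.2145 = 3.800 µg/L.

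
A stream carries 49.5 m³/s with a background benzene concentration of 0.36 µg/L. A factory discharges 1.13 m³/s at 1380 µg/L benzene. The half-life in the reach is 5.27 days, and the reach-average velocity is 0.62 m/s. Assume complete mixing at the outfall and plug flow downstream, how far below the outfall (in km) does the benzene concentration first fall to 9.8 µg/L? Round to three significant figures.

Mixed concentration C = ΣQC/ΣQ = (49.50·0.3600 + 1.130·1380) / 50.63 = 1577/50.63 = 31.15 µg/L.
Half-life 5.27 d → k = ln 2 / 5.27 = 0.1315 d⁻¹.
Set 31.15·exp(−k·t) = 9.8 → t = ln(31.15/9.8)/k = 759700 s = 211.0 h.
Distance = v·t = 0.62·759700 = 471000 m = 471.0 km.

471 km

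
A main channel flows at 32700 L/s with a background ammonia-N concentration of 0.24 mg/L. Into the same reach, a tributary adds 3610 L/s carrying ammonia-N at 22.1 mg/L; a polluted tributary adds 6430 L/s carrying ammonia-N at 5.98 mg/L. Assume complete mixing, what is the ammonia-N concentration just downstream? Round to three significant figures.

After mixing, C = (32700·0.2400 + 3610·22.10 + 6430·5.980) / 42740 = 126100/42740 = 2.950 mg/L.

2.95 mg/L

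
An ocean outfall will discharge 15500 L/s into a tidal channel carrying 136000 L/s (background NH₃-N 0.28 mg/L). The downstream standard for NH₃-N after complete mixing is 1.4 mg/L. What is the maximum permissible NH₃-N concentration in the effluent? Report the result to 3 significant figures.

At the limit, (Qr·Cr + Qe·Cₑ)/(Qr + Qe) = 1.4:
Cₑ = (151500·1.4 − 136000·0.2800) / 15500 = 11.23 mg/L.

11.2 mg/L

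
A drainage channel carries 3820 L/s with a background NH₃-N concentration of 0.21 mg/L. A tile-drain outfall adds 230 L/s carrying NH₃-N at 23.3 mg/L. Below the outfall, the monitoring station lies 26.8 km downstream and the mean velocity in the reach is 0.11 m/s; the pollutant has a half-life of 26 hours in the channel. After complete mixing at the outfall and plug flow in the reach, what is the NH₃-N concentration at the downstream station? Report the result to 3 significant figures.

0.250 mg/L

After mixing, C = (3820·0.2100 + 230.0·23.30) / 4050 = 6161/4050 = 1.521 mg/L.
Travel time t = 26.8·1000 / 0.11 = 243600 s = 67.68 h.
Half-life 26 h → k = ln 2 / 26 = 0.02666 h⁻¹ = 0.6398 d⁻¹.
Decay over the reach: 1.521·exp(−kt) = 1.521·0.1646 = 0.2504 mg/L.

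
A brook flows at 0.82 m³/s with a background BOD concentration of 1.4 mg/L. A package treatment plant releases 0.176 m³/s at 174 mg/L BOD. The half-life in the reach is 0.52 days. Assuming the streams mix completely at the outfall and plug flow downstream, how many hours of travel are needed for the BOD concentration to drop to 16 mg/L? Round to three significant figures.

12.4 h

Flow-weighted average: C = (0.8200·1.400 + 0.1760·174.0) / 0.9960 = 31.77/0.9960 = 31.90 mg/L.
Half-life 0.52 d → k = ln 2 / 0.52 = 1.333 d⁻¹.
31.90·exp(−k·t) = 16 → t = ln(31.90/16)/k = 44720 s = 12.42 h.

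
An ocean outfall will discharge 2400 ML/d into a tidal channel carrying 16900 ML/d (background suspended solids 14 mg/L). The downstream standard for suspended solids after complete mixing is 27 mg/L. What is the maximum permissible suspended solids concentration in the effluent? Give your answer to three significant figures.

119 mg/L

At the limit, (Qr·Cr + Qe·Cₑ)/(Qr + Qe) = 27:
Cₑ = (19300·27 − 16900·14.00) / 2400 = 118.5 mg/L.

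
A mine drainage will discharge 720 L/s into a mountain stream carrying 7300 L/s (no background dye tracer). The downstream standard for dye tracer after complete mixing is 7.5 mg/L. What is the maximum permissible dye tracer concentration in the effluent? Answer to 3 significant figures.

At the limit, (Qr·Cr + Qe·Cₑ)/(Qr + Qe) = 7.5:
Cₑ = (8020·7.5 − 7300·0) / 720.0 = 83.54 mg/L.

83.5 mg/L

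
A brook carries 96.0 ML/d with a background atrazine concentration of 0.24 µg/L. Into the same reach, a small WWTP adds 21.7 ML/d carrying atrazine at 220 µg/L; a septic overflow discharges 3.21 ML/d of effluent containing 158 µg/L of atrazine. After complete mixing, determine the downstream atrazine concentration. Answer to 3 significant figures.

43.9 µg/L

Flow-weighted average: C = (96.00·0.2400 + 21.70·220.0 + 3.210·158.0) / 120.9 = 5304/120.9 = 43.87 µg/L.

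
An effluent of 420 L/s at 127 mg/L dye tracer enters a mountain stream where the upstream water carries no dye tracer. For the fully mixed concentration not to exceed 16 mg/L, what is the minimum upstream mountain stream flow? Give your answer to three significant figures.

Set C_mix = 16: (Q·0 + 420.0·127.0) / (Q + 420.0) = 16
→ Q = 420.0·(127.0 − 16)/(16 − 0) = 2914 L/s.

2910 L/s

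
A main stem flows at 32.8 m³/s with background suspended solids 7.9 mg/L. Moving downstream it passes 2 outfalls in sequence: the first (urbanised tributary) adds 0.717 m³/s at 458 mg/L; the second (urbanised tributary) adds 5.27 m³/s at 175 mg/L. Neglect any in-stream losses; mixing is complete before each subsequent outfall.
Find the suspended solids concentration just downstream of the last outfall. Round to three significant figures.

38.9 mg/L

Outfall 1: combined Q = 33.52 m³/s; C = (32.80·7.900 + 0.7170·458.0)/33.52 = 17.53 mg/L.
Outfall 2: combined Q = 38.79 m³/s; C = (33.52·17.53 + 5.270·175.0)/38.79 = 38.92 mg/L.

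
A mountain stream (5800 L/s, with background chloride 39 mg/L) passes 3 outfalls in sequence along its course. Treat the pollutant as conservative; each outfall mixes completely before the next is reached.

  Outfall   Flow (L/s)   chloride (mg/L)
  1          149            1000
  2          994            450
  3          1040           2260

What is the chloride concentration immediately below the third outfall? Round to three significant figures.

Outfall 1: combined Q = 5949 L/s; C = (5800·39.00 + 149.0·1000)/5949 = 63.07 mg/L.
Outfall 2: combined Q = 6943 L/s; C = (5949·63.07 + 994.0·450.0)/6943 = 118.5 mg/L.
Outfall 3: combined Q = 7983 L/s; C = (6943·118.5 + 1040·2260)/7983 = 397.5 mg/L.

397 mg/L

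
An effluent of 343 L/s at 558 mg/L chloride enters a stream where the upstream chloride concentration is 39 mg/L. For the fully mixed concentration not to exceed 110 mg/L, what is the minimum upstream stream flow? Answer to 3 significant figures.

2160 L/s

Set C_mix = 110: (Q·39.00 + 343.0·558.0) / (Q + 343.0) = 110
→ Q = 343.0·(558.0 − 110)/(110 − 39.00) = 2164 L/s.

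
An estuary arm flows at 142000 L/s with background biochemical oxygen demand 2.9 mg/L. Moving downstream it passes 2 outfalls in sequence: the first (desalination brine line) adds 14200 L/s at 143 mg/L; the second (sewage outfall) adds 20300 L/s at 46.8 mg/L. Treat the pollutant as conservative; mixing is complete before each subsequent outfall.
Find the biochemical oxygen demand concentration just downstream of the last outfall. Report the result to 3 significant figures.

After outfall 1: Q = 142000 + 14200 = 156200 L/s; C = (142000·2.900 + 14200·143.0)/156200 = 15.64 mg/L.
After outfall 2: Q = 156200 + 20300 = 176500 L/s; C = (156200·15.64 + 20300·46.80)/176500 = 19.22 mg/L.

19.2 mg/L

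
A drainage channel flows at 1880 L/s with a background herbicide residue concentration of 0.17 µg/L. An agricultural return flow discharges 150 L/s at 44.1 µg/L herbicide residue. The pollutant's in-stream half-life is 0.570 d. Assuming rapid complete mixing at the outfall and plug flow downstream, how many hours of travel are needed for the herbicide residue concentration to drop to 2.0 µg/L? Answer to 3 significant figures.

10.6 h

Flow-weighted average: C = (1880·0.1700 + 150.0·44.10) / 2030 = 6935/2030 = 3.416 µg/L.
Half-life 0.570 d → k = ln 2 / 0.570 = 1.216 d⁻¹.
3.416·exp(−k·t) = 2.0 → t = ln(3.416/2.0)/k = 38040 s = 10.57 h.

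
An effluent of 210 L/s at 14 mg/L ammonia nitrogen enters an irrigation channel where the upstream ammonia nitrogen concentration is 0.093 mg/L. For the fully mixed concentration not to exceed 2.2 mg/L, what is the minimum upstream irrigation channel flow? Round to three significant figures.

1180 L/s

Set C_mix = 2.2: (Q·0.09300 + 210.0·14.00) / (Q + 210.0) = 2.2
→ Q = 210.0·(14.00 − 2.2)/(2.2 − 0.09300) = 1176 L/s.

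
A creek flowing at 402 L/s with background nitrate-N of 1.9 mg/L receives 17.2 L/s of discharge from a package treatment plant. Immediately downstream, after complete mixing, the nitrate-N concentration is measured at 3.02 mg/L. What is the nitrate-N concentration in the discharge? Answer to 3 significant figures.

Mass balance: 402.0·1.900 + 17.20·Cₑ = 419.2·3.020
→ Cₑ = (419.2·3.020 − 402.0·1.900) / 17.20 = 29.20 mg/L.

29.2 mg/L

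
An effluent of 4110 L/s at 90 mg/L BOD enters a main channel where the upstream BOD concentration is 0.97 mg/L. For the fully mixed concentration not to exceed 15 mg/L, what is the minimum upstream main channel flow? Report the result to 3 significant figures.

22000 L/s

Set C_mix = 15: (Q·0.9700 + 4110·90.00) / (Q + 4110) = 15
→ Q = 4110·(90.00 − 15)/(15 − 0.9700) = 21970 L/s.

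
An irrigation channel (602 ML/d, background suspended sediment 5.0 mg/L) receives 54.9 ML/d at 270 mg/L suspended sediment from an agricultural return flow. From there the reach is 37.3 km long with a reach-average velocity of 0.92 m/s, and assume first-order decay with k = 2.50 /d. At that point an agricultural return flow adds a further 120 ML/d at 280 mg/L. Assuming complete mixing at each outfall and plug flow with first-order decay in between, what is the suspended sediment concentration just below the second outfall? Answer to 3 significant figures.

50.4 mg/L

Flow-weighted average: C = (602.0·5.000 + 54.90·270.0) / 656.9 = 17830/656.9 = 27.15 mg/L; combined flow 656.9 ML/d.
Travel time t = 37.3·1000 / 0.92 = 40540 s = 11.26 h.
Decay over the reach: 27.15·exp(−kt) = 27.15·0.3094 = 8.399 mg/L.
At the second outfall, C = (656.9·8.399 + 120.0·280.0) / (656.9 + 120.0) = 50.35 mg/L.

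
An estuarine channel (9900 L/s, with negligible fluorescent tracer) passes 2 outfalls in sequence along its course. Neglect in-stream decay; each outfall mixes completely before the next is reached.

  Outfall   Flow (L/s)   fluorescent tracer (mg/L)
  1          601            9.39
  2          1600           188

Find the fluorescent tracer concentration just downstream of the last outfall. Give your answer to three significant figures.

25.3 mg/L

After outfall 1: Q = 9900 + 601.0 = 10500 L/s; C = (9900·0 + 601.0·9.390)/10500 = 0.5374 mg/L.
After outfall 2: Q = 10500 + 1600 = 12100 L/s; C = (10500·0.5374 + 1600·188.0)/12100 = 25.32 mg/L.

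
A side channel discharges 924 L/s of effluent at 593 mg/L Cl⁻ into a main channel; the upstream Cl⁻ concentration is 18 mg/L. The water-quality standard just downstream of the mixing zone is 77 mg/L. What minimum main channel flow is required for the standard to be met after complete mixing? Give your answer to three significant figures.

8080 L/s

Set C_mix = 77: (Q·18.00 + 924.0·593.0) / (Q + 924.0) = 77
→ Q = 924.0·(593.0 − 77)/(77 − 18.00) = 8081 L/s.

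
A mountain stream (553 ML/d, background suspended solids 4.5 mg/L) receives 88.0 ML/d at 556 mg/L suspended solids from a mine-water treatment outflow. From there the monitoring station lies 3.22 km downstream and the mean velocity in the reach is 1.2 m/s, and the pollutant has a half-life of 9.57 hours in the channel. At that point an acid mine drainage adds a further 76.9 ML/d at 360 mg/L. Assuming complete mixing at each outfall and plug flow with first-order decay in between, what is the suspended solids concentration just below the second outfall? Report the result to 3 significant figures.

Flow-weighted average: C = (553.0·4.500 + 88.00·556.0) / 641.0 = 51420/641.0 = 80.21 mg/L; combined flow 641.0 ML/d.
Travel time t = 3.22·1000 / 1.2 = 2683 s = 0.7454 h.
Half-life 9.57 h → k = ln 2 / 9.57 = 0.07243 h⁻¹ = 1.738 d⁻¹.
Applying C = C₀e^(−kt): 80.21 × 0.9474 = 76.00 mg/L.
Second outfall: C = (641.0·76.00 + 76.90·360.0)/717.9 = 106.4 mg/L.

106 mg/L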